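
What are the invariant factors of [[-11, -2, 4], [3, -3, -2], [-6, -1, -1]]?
The Jordan structure of A has elementary divisors (x + 5)^3. Arranging the block sizes at each eigenvalue in decreasing order and taking row products gives the invariant factors.

Invariant factors (smallest first, each dividing the next): (x + 5)^3.

Check: the last factor (x + 5)^3 is the minimal polynomial, and the product (x + 5)^3 is the characteristic polynomial.

(x + 5)^3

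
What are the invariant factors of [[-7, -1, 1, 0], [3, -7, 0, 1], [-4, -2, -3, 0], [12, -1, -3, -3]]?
The Jordan structure of A has elementary divisors (x + 5)^3, (x + 5). Arranging the block sizes at each eigenvalue in decreasing order and taking row products gives the invariant factors.

Invariant factors (smallest first, each dividing the next): x + 5, (x + 5)^3.

Check: the last factor (x + 5)^3 is the minimal polynomial, and the product (x + 5)^4 is the characteristic polynomial.

x + 5, (x + 5)^3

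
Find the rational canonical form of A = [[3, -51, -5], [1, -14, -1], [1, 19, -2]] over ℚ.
The invariant factors of A (the non-unit diagonal entries of the Smith normal form of xI - A over ℚ[x]) are (x + 3)(x + 5)^2, each dividing the next. The characteristic polynomial is their product, (x + 3)(x + 5)^2.

The rational canonical form is the block-diagonal matrix of companion matrices C(f_i):
R = [[0, 0, -75], [1, 0, -55], [0, 1, -13]].

R = [[0, 0, -75], [1, 0, -55], [0, 1, -13]]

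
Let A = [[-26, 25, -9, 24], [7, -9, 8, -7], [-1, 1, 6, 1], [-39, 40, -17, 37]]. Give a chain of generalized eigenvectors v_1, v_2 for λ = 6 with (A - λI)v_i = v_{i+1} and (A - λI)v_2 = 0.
v_1 = [[3, -1, 0, 5]]^T, v_2 = [[-1, 1, 1, -2]]^T

We seek v_1 ∈ ker((A - 6I)^2) \ ker(A - 6I), then set v_{i+1} = (A - 6I) v_i.

One such chain is v_1 = [[3, -1, 0, 5]]^T, v_2 = [[-1, 1, 1, -2]]^T. Check: (A - 6I) v_2 = [[0, 0, 0, 0]]^T = 0.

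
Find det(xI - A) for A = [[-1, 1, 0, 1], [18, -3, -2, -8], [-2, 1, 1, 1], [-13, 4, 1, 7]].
χ_A(x) = (x - 1)^4

xI - A = [[x + 1, -1, 0, -1], [-18, x + 3, 2, 8], [2, -1, x - 1, -1], [13, -4, -1, x - 7]].

Expanding det(xI - A) along the first row:
det(xI - A) = + (x + 1)·det([[x + 3, 2, 8], [-1, x - 1, -1], [-4, -1, x - 7]]) - (-1)·det([[-18, 2, 8], [2, x - 1, -1], [13, -1, x - 7]]) + (0)·det([[-18, x + 3, 8], [2, -1, -1], [13, -4, x - 7]]) - (-1)·det([[-18, x + 3, 2], [2, -1, x - 1], [13, -4, -1]]).

Evaluating gives χ_A(x) = x^4 - 4x^3 + 6x^2 - 4x + 1 = (x - 1)^4.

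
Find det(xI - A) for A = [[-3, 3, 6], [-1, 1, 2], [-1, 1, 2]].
xI - A = [[x + 3, -3, -6], [1, x - 1, -2], [1, -1, x - 2]].

Expanding det(xI - A) along the first row:
det(xI - A) = + (x + 3)·det([[x - 1, -2], [-1, x - 2]]) - (-3)·det([[1, -2], [1, x - 2]]) + (-6)·det([[1, x - 1], [1, -1]]).

Evaluating gives χ_A(x) = x^3.

χ_A(x) = x^3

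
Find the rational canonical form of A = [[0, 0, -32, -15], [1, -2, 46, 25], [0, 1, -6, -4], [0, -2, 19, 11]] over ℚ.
The invariant factors of A (the non-unit diagonal entries of the Smith normal form of xI - A over ℚ[x]) are (x - 3)(x^3 + 4x - 3), each dividing the next. The characteristic polynomial is their product, (x - 3)(x^3 + 4x - 3).

The rational canonical form is the block-diagonal matrix of companion matrices C(f_i):
R = [[0, 0, 0, -9], [1, 0, 0, 15], [0, 1, 0, -4], [0, 0, 1, 3]].

Note the characteristic polynomial does not split into linear factors over ℚ, so A has no Jordan form over ℚ; the rational canonical form exists over any field.

R = [[0, 0, 0, -9], [1, 0, 0, 15], [0, 1, 0, -4], [0, 0, 1, 3]]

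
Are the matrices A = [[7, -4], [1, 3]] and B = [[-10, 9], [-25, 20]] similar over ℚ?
Two matrices over a field are similar if and only if they have the same invariant factors.

Both A and B have characteristic polynomial (x - 5)^2 and minimal polynomial (x - 5)^2. Computing further, both have invariant factors (x - 5)^2. Hence A and B are similar.

Yes.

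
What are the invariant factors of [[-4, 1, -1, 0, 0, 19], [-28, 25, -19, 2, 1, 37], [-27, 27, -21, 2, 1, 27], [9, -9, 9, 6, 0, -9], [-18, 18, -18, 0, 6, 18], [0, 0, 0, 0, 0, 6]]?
x - 6, x - 6, (x - 6)^2(x + 3)^2

The Jordan structure of A has elementary divisors (x + 3)^2, (x - 6)^2, (x - 6), (x - 6). Arranging the block sizes at each eigenvalue in decreasing order and taking row products gives the invariant factors.

Invariant factors (smallest first, each dividing the next): x - 6, x - 6, (x - 6)^2(x + 3)^2.

Check: the last factor (x - 6)^2(x + 3)^2 is the minimal polynomial, and the product (x - 6)^4(x + 3)^2 is the characteristic polynomial.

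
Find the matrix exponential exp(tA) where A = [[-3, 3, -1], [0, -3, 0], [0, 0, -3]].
A has Jordan form J = [[-3, 1, 0], [0, -3, 0], [0, 0, -3]] with A = PJP^{-1}, so e^{tA} = P e^{tJ} P^{-1}.

For a Jordan block J_k(λ), e^{tJ_k(λ)} = e^{λt} · (I + tN + t^2 N^2/2! + ... + t^{k-1} N^{k-1}/(k-1)!) where N is the nilpotent superdiagonal part.

Assembling the blocks and conjugating back gives the entries of e^{tA} as shown above.

e^{tA} = [[e^{-3*t}, 3*t*e^{-3*t}, -t*e^{-3*t}], [0, e^{-3*t}, 0], [0, 0, e^{-3*t}]]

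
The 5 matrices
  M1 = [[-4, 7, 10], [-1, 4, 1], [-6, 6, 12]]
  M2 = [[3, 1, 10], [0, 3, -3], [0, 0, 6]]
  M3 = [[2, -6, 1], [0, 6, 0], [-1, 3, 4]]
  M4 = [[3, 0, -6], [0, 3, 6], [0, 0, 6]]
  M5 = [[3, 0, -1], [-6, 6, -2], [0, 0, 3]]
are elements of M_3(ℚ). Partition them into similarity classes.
Characteristic polynomials: χ_{M1} = (x - 6)(x - 3)^2, χ_{M2} = (x - 6)(x - 3)^2, χ_{M3} = (x - 6)(x - 3)^2, χ_{M4} = (x - 6)(x - 3)^2, χ_{M5} = (x - 6)(x - 3)^2.

{M1, M2, M3, M5}: invariant factors (x - 6)(x - 3)^2.

{M4}: invariant factors x - 3, (x - 6)(x - 3).

Matrices are similar if and only if their invariant-factor lists agree; the partition into similarity classes is {M1, M2, M3, M5}, {M4}.

2 classes: {M1, M2, M3, M5}, {M4}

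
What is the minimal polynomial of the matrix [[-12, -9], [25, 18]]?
m_A(x) = (x - 3)^2

The characteristic polynomial factors as (x - 3)^2. The minimal polynomial is ∏(x - λ)^{k_λ} where k_λ is the size of the largest Jordan block at λ.

For λ = 3: rank(A - 3I) = 1, and the largest Jordan block has size 2 (the smallest k with rank((A - 3I)^k) = rank((A - 3I)^(k+1))).

So m_A(x) = (x - 3)^2.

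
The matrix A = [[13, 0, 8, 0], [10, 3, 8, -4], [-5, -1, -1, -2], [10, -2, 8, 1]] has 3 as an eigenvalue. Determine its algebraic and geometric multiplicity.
algebraic multiplicity 2, geometric multiplicity 1

The characteristic polynomial is (x - 5)^2(x - 3)^2, so the factor x - 3 appears with exponent 2: the algebraic multiplicity is 2.

rank(A - 3I) = 3, so the eigenspace has dimension 4 - 3 = 1: the geometric multiplicity is 1.

Since 1 < 2, A is not diagonalizable.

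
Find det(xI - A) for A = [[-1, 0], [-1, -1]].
xI - A = [[x + 1, 0], [1, x + 1]].

Expanding det(xI - A) along the first row:
det(xI - A) = + (x + 1)·det([[x + 1]]) - (0)·det([[1]]).

Evaluating gives χ_A(x) = x^2 + 2x + 1 = (x + 1)^2.

χ_A(x) = (x + 1)^2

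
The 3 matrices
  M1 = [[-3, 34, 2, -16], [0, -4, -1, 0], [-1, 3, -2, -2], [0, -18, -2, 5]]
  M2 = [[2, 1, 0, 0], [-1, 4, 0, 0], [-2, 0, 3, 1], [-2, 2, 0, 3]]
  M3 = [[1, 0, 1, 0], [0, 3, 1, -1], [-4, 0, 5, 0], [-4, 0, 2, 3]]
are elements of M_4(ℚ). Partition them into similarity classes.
2 classes: {M1}, {M2, M3}

Characteristic polynomials: χ_{M1} = (x - 5)(x + 3)^3, χ_{M2} = (x - 3)^4, χ_{M3} = (x - 3)^4.

{M1}: invariant factors (x - 5)(x + 3)^3.

{M2, M3}: invariant factors (x - 3)^2, (x - 3)^2.

Matrices are similar if and only if their invariant-factor lists agree; the partition into similarity classes is {M1}, {M2, M3}.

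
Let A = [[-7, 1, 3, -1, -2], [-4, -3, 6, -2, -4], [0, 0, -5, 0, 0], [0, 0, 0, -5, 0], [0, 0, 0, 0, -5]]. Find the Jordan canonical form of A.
The characteristic polynomial is det(xI - A) = (x + 5)^5, so the eigenvalues are -5 (algebraic multiplicity 5).

For λ = -5: rank(A + 5I) = 1, rank((A + 5I)^2) = 0. The eigenspace has dimension 5 - 1 = 4, so there are 4 Jordan blocks; the rank sequence gives block sizes [2, 1, 1, 1].

Assembling the blocks gives the Jordan form J above.

J = [[-5, 1, 0, 0, 0], [0, -5, 0, 0, 0], [0, 0, -5, 0, 0], [0, 0, 0, -5, 0], [0, 0, 0, 0, -5]]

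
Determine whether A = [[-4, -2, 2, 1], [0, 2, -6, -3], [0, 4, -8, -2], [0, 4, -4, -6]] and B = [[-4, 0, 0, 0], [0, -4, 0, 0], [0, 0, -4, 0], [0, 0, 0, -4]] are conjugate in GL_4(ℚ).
Both have characteristic polynomial (x + 4)^4, but the minimal polynomial of A is (x + 4)^2 while the minimal polynomial of B is x + 4. The minimal polynomial is a similarity invariant, so A and B are not similar.

No.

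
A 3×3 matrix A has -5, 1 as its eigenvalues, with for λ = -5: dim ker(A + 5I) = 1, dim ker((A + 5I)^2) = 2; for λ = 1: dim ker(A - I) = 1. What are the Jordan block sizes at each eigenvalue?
Jordan blocks: (-5, 2), (1, 1)

λ = -5: successive nullity increments [1, 1] count blocks of size ≥ k; block sizes are [2].
λ = 1: successive nullity increments [1] count blocks of size ≥ k; block sizes are [1].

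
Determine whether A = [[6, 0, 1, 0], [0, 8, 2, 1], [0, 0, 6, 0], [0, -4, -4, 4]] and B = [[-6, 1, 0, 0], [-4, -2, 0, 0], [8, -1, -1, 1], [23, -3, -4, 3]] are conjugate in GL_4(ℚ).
trace(A) = 24 but trace(B) = -6. The trace is a similarity invariant, so A and B are not similar.

No.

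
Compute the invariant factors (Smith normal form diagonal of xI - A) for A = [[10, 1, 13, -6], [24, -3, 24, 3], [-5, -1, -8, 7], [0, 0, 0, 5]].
The Jordan structure of A has elementary divisors (x + 3)^2, (x - 5)^2. Arranging the block sizes at each eigenvalue in decreasing order and taking row products gives the invariant factors.

Invariant factors (smallest first, each dividing the next): (x - 5)^2(x + 3)^2.

Check: the last factor (x - 5)^2(x + 3)^2 is the minimal polynomial, and the product (x - 5)^2(x + 3)^2 is the characteristic polynomial.

(x - 5)^2(x + 3)^2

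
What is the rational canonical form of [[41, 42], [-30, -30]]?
The invariant factors of A (the non-unit diagonal entries of the Smith normal form of xI - A over ℚ[x]) are (x - 6)(x - 5), each dividing the next. The characteristic polynomial is their product, (x - 6)(x - 5).

The rational canonical form is the block-diagonal matrix of companion matrices C(f_i):
R = [[0, -30], [1, 11]].

R = [[0, -30], [1, 11]]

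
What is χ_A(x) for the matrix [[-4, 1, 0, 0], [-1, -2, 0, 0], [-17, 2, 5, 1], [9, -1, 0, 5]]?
xI - A = [[x + 4, -1, 0, 0], [1, x + 2, 0, 0], [17, -2, x - 5, -1], [-9, 1, 0, x - 5]].

Expanding det(xI - A) along the first row:
det(xI - A) = + (x + 4)·det([[x + 2, 0, 0], [-2, x - 5, -1], [1, 0, x - 5]]) - (-1)·det([[1, 0, 0], [17, x - 5, -1], [-9, 0, x - 5]]) + (0)·det([[1, x + 2, 0], [17, -2, -1], [-9, 1, x - 5]]) - (0)·det([[1, x + 2, 0], [17, -2, x - 5], [-9, 1, 0]]).

Evaluating gives χ_A(x) = x^4 - 4x^3 - 26x^2 + 60x + 225 = (x - 5)^2(x + 3)^2.

χ_A(x) = (x - 5)^2(x + 3)^2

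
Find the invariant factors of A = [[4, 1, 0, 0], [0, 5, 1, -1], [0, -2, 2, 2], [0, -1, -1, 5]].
The Jordan structure of A has elementary divisors (x - 4)^3, (x - 4). Arranging the block sizes at each eigenvalue in decreasing order and taking row products gives the invariant factors.

Invariant factors (smallest first, each dividing the next): x - 4, (x - 4)^3.

Check: the last factor (x - 4)^3 is the minimal polynomial, and the product (x - 4)^4 is the characteristic polynomial.

x - 4, (x - 4)^3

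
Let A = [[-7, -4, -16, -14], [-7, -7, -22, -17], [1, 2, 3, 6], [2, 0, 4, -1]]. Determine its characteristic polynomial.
χ_A(x) = (x + 3)^4

xI - A = [[x + 7, 4, 16, 14], [7, x + 7, 22, 17], [-1, -2, x - 3, -6], [-2, 0, -4, x + 1]].

Expanding det(xI - A) along the first row:
det(xI - A) = + (x + 7)·det([[x + 7, 22, 17], [-2, x - 3, -6], [0, -4, x + 1]]) - (4)·det([[7, 22, 17], [-1, x - 3, -6], [-2, -4, x + 1]]) + (16)·det([[7, x + 7, 17], [-1, -2, -6], [-2, 0, x + 1]]) - (14)·det([[7, x + 7, 22], [-1, -2, x - 3], [-2, 0, -4]]).

Evaluating gives χ_A(x) = x^4 + 12x^3 + 54x^2 + 108x + 81 = (x + 3)^4.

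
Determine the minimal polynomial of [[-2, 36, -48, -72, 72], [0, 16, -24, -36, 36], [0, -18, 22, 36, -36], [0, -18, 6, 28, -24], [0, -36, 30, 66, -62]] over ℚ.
The characteristic polynomial factors as (x - 4)^2(x + 2)^3. The minimal polynomial is ∏(x - λ)^{k_λ} where k_λ is the size of the largest Jordan block at λ.

For λ = -2: rank(A + 2I) = 2, and the largest Jordan block has size 1 (the smallest k with rank((A + 2I)^k) = rank((A + 2I)^(k+1))).
For λ = 4: rank(A - 4I) = 3, and the largest Jordan block has size 1 (the smallest k with rank((A - 4I)^k) = rank((A - 4I)^(k+1))).

So m_A(x) = (x - 4)(x + 2).

m_A(x) = (x - 4)(x + 2)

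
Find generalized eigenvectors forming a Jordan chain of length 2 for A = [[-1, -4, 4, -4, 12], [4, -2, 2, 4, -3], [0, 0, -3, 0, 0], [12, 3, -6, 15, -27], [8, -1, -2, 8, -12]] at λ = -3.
We seek v_1 ∈ ker((A + 3I)^2) \ ker(A + 3I), then set v_{i+1} = (A + 3I) v_i.

One such chain is v_1 = [[1, 1, 0, -1, 0]]^T, v_2 = [[2, 1, 0, -3, -1]]^T. Check: (A + 3I) v_2 = [[0, 0, 0, 0, 0]]^T = 0.

v_1 = [[1, 1, 0, -1, 0]]^T, v_2 = [[2, 1, 0, -3, -1]]^T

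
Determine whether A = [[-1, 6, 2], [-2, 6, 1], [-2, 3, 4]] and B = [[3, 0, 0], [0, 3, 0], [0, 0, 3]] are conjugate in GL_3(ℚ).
Both have characteristic polynomial (x - 3)^3, but the minimal polynomial of A is (x - 3)^2 while the minimal polynomial of B is x - 3. The minimal polynomial is a similarity invariant, so A and B are not similar.

No.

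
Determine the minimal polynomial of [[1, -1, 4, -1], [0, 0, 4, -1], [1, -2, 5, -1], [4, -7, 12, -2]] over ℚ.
The characteristic polynomial factors as (x - 1)^4. The minimal polynomial is ∏(x - λ)^{k_λ} where k_λ is the size of the largest Jordan block at λ.

For λ = 1: rank(A - I) = 2, and the largest Jordan block has size 2 (the smallest k with rank((A - I)^k) = rank((A - I)^(k+1))).

So m_A(x) = (x - 1)^2.

m_A(x) = (x - 1)^2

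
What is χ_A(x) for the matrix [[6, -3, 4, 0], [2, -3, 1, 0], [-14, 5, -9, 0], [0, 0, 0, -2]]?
χ_A(x) = (x + 2)^4

xI - A = [[x - 6, 3, -4, 0], [-2, x + 3, -1, 0], [14, -5, x + 9, 0], [0, 0, 0, x + 2]].

Expanding det(xI - A) along the first row:
det(xI - A) = + (x - 6)·det([[x + 3, -1, 0], [-5, x + 9, 0], [0, 0, x + 2]]) - (3)·det([[-2, -1, 0], [14, x + 9, 0], [0, 0, x + 2]]) + (-4)·det([[-2, x + 3, 0], [14, -5, 0], [0, 0, x + 2]]) - (0)·det([[-2, x + 3, -1], [14, -5, x + 9], [0, 0, 0]]).

Evaluating gives χ_A(x) = x^4 + 8x^3 + 24x^2 + 32x + 16 = (x + 2)^4.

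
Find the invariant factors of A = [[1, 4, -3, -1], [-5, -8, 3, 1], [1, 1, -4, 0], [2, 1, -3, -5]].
(x + 4)^2, (x + 4)^2

The Jordan structure of A has elementary divisors (x + 4)^2, (x + 4)^2. Arranging the block sizes at each eigenvalue in decreasing order and taking row products gives the invariant factors.

Invariant factors (smallest first, each dividing the next): (x + 4)^2, (x + 4)^2.

Check: the last factor (x + 4)^2 is the minimal polynomial, and the product (x + 4)^4 is the characteristic polynomial.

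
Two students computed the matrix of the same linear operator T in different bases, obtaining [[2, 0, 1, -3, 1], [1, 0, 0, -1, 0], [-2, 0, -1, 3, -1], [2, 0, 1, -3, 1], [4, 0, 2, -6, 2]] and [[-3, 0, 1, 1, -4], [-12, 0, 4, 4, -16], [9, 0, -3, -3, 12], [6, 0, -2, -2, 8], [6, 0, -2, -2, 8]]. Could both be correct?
No.

Both have characteristic polynomial x^5 and minimal polynomial x^2. But rank(A) = 2 for A while rank(B) = 1 for B, so the number of Jordan blocks at λ = 0 differs. A and B are not similar.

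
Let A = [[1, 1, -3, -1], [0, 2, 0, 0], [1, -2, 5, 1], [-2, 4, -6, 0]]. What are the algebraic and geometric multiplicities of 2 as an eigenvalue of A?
The characteristic polynomial is (x - 2)^4, so the factor x - 2 appears with exponent 4: the algebraic multiplicity is 4.

rank(A - 2I) = 2, so the eigenspace has dimension 4 - 2 = 2: the geometric multiplicity is 2.

Since 2 < 4, A is not diagonalizable.

algebraic multiplicity 4, geometric multiplicity 2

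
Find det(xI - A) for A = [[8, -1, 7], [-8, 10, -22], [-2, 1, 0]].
χ_A(x) = (x - 6)^3

xI - A = [[x - 8, 1, -7], [8, x - 10, 22], [2, -1, x]].

Expanding det(xI - A) along the first row:
det(xI - A) = + (x - 8)·det([[x - 10, 22], [-1, x]]) - (1)·det([[8, 22], [2, x]]) + (-7)·det([[8, x - 10], [2, -1]]).

Evaluating gives χ_A(x) = x^3 - 18x^2 + 108x - 216 = (x - 6)^3.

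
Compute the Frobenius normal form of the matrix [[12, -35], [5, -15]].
The invariant factors of A (the non-unit diagonal entries of the Smith normal form of xI - A over ℚ[x]) are x^2 + 3x - 5, each dividing the next. The characteristic polynomial is their product, x^2 + 3x - 5.

The rational canonical form is the block-diagonal matrix of companion matrices C(f_i):
R = [[0, 5], [1, -3]].

Note the characteristic polynomial does not split into linear factors over ℚ, so A has no Jordan form over ℚ; the rational canonical form exists over any field.

R = [[0, 5], [1, -3]]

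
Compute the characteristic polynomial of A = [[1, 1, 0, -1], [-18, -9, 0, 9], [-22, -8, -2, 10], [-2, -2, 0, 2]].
xI - A = [[x - 1, -1, 0, 1], [18, x + 9, 0, -9], [22, 8, x + 2, -10], [2, 2, 0, x - 2]].

Expanding det(xI - A) along the first row:
det(xI - A) = + (x - 1)·det([[x + 9, 0, -9], [8, x + 2, -10], [2, 0, x - 2]]) - (-1)·det([[18, 0, -9], [22, x + 2, -10], [2, 0, x - 2]]) + (0)·det([[18, x + 9, -9], [22, 8, -10], [2, 2, x - 2]]) - (1)·det([[18, x + 9, 0], [22, 8, x + 2], [2, 2, 0]]).

Evaluating gives χ_A(x) = x^4 + 8x^3 + 21x^2 + 18x = x(x + 2)(x + 3)^2.

χ_A(x) = x(x + 2)(x + 3)^2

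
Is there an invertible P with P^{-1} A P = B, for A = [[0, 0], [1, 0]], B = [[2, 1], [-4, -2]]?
Yes.

Two matrices over a field are similar if and only if they have the same invariant factors.

Both A and B have characteristic polynomial x^2 and minimal polynomial x^2. Computing further, both have invariant factors x^2. Hence A and B are similar.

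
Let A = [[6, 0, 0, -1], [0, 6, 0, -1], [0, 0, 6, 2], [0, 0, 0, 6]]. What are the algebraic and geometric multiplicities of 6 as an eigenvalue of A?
The characteristic polynomial is (x - 6)^4, so the factor x - 6 appears with exponent 4: the algebraic multiplicity is 4.

rank(A - 6I) = 1, so the eigenspace has dimension 4 - 1 = 3: the geometric multiplicity is 3.

Since 3 < 4, A is not diagonalizable.

algebraic multiplicity 4, geometric multiplicity 3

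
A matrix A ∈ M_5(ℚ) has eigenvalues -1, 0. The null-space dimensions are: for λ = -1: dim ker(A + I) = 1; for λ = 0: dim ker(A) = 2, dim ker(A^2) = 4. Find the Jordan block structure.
λ = -1: successive nullity increments [1] count blocks of size ≥ k; block sizes are [1].
λ = 0: successive nullity increments [2, 2] count blocks of size ≥ k; block sizes are [2, 2].

Jordan blocks: (-1, 1), (0, 2), (0, 2)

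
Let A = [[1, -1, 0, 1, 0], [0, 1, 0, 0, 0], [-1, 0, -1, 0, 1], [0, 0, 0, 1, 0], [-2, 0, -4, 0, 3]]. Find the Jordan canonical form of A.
The characteristic polynomial is det(xI - A) = (x - 1)^5, so the eigenvalues are 1 (algebraic multiplicity 5).

For λ = 1: rank(A - I) = 2, rank((A - I)^2) = 1, rank((A - I)^3) = 0. The eigenspace has dimension 5 - 2 = 3, so there are 3 Jordan blocks; the rank sequence gives block sizes [3, 1, 1].

Assembling the blocks gives the Jordan form J above.

J = [[1, 1, 0, 0, 0], [0, 1, 1, 0, 0], [0, 0, 1, 0, 0], [0, 0, 0, 1, 0], [0, 0, 0, 0, 1]]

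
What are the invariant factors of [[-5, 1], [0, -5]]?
The Jordan structure of A has elementary divisors (x + 5)^2. Arranging the block sizes at each eigenvalue in decreasing order and taking row products gives the invariant factors.

Invariant factors (smallest first, each dividing the next): (x + 5)^2.

Check: the last factor (x + 5)^2 is the minimal polynomial, and the product (x + 5)^2 is the characteristic polynomial.

(x + 5)^2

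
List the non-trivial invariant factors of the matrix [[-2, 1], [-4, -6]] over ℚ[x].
The Jordan structure of A has elementary divisors (x + 4)^2. Arranging the block sizes at each eigenvalue in decreasing order and taking row products gives the invariant factors.

Invariant factors (smallest first, each dividing the next): (x + 4)^2.

Check: the last factor (x + 4)^2 is the minimal polynomial, and the product (x + 4)^2 is the characteristic polynomial.

(x + 4)^2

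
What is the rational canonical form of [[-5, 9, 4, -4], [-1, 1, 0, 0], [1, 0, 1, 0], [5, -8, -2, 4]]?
R = [[0, 0, 0, 4], [1, 0, 0, 0], [0, 1, 0, -4], [0, 0, 1, 1]]

The invariant factors of A (the non-unit diagonal entries of the Smith normal form of xI - A over ℚ[x]) are (x - 1)(x^3 + 4x + 4), each dividing the next. The characteristic polynomial is their product, (x - 1)(x^3 + 4x + 4).

The rational canonical form is the block-diagonal matrix of companion matrices C(f_i):
R = [[0, 0, 0, 4], [1, 0, 0, 0], [0, 1, 0, -4], [0, 0, 1, 1]].

Note the characteristic polynomial does not split into linear factors over ℚ, so A has no Jordan form over ℚ; the rational canonical form exists over any field.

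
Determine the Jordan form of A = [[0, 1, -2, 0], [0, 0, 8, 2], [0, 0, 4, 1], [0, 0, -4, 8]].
J = [[0, 1, 0, 0], [0, 0, 0, 0], [0, 0, 6, 1], [0, 0, 0, 6]]

The characteristic polynomial is det(xI - A) = x^2(x - 6)^2, so the eigenvalues are 0 (algebraic multiplicity 2), 6 (algebraic multiplicity 2).

For λ = 0: rank(A) = 3, rank(A^2) = 2. The eigenspace has dimension 4 - 3 = 1, so there is 1 Jordan block; the rank sequence gives block sizes [2].

For λ = 6: rank(A - 6I) = 3, rank((A - 6I)^2) = 2. The eigenspace has dimension 4 - 3 = 1, so there is 1 Jordan block; the rank sequence gives block sizes [2].

Assembling the blocks gives the Jordan form J above.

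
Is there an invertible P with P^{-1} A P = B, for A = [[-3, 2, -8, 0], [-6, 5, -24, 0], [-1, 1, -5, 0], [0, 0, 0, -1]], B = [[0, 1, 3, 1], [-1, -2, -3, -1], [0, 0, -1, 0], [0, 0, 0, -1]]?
Yes.

Two matrices over a field are similar if and only if they have the same invariant factors.

Both A and B have characteristic polynomial (x + 1)^4 and minimal polynomial (x + 1)^2. Computing further, both have invariant factors x + 1, x + 1, (x + 1)^2. Hence A and B are similar.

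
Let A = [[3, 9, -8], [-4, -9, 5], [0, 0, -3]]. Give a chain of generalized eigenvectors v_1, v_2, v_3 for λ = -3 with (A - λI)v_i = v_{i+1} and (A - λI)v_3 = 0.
We seek v_1 ∈ ker((A + 3I)^3) \ ker((A + 3I)^2), then set v_{i+1} = (A + 3I) v_i.

One such chain is v_1 = [[1, 0, 1]]^T, v_2 = [[-2, 1, 0]]^T, v_3 = [[-3, 2, 0]]^T. Check: (A + 3I) v_3 = [[0, 0, 0]]^T = 0.

v_1 = [[1, 0, 1]]^T, v_2 = [[-2, 1, 0]]^T, v_3 = [[-3, 2, 0]]^T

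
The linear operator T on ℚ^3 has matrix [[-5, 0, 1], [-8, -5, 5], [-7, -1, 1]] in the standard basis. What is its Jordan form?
The characteristic polynomial is det(xI - A) = (x + 3)^3, so the eigenvalues are -3 (algebraic multiplicity 3).

For λ = -3: rank(A + 3I) = 2, rank((A + 3I)^2) = 1, rank((A + 3I)^3) = 0. The eigenspace has dimension 3 - 2 = 1, so there is 1 Jordan block; the rank sequence gives block sizes [3].

Assembling the blocks gives the Jordan form J above.

J = [[-3, 1, 0], [0, -3, 1], [0, 0, -3]]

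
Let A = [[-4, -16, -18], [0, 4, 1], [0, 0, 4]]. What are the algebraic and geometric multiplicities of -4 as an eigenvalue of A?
algebraic multiplicity 1, geometric multiplicity 1

The characteristic polynomial is (x - 4)^2(x + 4), so the factor x + 4 appears with exponent 1: the algebraic multiplicity is 1.

rank(A + 4I) = 2, so the eigenspace has dimension 3 - 2 = 1: the geometric multiplicity is 1.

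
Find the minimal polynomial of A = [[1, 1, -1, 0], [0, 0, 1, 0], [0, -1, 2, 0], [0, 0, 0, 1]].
The characteristic polynomial factors as (x - 1)^4. The minimal polynomial is ∏(x - λ)^{k_λ} where k_λ is the size of the largest Jordan block at λ.

For λ = 1: rank(A - I) = 1, and the largest Jordan block has size 2 (the smallest k with rank((A - I)^k) = rank((A - I)^(k+1))).

So m_A(x) = (x - 1)^2.

m_A(x) = (x - 1)^2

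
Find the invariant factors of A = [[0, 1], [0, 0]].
x^2

The Jordan structure of A has elementary divisors x^2. Arranging the block sizes at each eigenvalue in decreasing order and taking row products gives the invariant factors.

Invariant factors (smallest first, each dividing the next): x^2.

Check: the last factor x^2 is the minimal polynomial, and the product x^2 is the characteristic polynomial.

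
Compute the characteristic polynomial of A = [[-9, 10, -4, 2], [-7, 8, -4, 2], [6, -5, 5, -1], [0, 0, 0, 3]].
xI - A = [[x + 9, -10, 4, -2], [7, x - 8, 4, -2], [-6, 5, x - 5, 1], [0, 0, 0, x - 3]].

Expanding det(xI - A) along the first row:
det(xI - A) = + (x + 9)·det([[x - 8, 4, -2], [5, x - 5, 1], [0, 0, x - 3]]) - (-10)·det([[7, 4, -2], [-6, x - 5, 1], [0, 0, x - 3]]) + (4)·det([[7, x - 8, -2], [-6, 5, 1], [0, 0, x - 3]]) - (-2)·det([[7, x - 8, 4], [-6, 5, x - 5], [0, 0, 0]]).

Evaluating gives χ_A(x) = x^4 - 7x^3 + 9x^2 + 27x - 54 = (x - 3)^3(x + 2).

χ_A(x) = (x - 3)^3(x + 2)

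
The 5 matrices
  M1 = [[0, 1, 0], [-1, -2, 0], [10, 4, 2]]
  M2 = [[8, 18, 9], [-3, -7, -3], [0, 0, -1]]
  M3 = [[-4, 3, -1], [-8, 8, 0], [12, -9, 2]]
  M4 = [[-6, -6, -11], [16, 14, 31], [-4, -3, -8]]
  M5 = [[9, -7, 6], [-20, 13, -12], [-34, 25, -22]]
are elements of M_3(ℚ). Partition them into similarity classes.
3 classes: {M1, M4, M5}, {M2}, {M3}

Characteristic polynomials: χ_{M1} = (x - 2)(x + 1)^2, χ_{M2} = (x - 2)(x + 1)^2, χ_{M3} = (x - 2)^3, χ_{M4} = (x - 2)(x + 1)^2, χ_{M5} = (x - 2)(x + 1)^2.

{M1, M4, M5}: invariant factors (x - 2)(x + 1)^2.

{M2}: invariant factors x + 1, (x - 2)(x + 1).

{M3}: invariant factors (x - 2)^3.

Matrices are similar if and only if their invariant-factor lists agree; the partition into similarity classes is {M1, M4, M5}, {M2}, {M3}.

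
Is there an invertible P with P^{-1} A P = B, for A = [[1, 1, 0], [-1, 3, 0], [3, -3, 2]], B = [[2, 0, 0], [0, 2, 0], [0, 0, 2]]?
No.

Both have characteristic polynomial (x - 2)^3, but the minimal polynomial of A is (x - 2)^2 while the minimal polynomial of B is x - 2. The minimal polynomial is a similarity invariant, so A and B are not similar.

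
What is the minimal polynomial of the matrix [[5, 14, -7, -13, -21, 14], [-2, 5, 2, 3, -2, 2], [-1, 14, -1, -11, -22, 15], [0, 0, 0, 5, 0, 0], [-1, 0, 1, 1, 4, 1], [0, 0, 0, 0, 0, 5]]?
The characteristic polynomial factors as (x - 5)^5(x + 2). The minimal polynomial is ∏(x - λ)^{k_λ} where k_λ is the size of the largest Jordan block at λ.

For λ = -2: rank(A + 2I) = 5, and the largest Jordan block has size 1 (the smallest k with rank((A + 2I)^k) = rank((A + 2I)^(k+1))).
For λ = 5: rank(A - 5I) = 3, and the largest Jordan block has size 3 (the smallest k with rank((A - 5I)^k) = rank((A - 5I)^(k+1))).

So m_A(x) = (x - 5)^3(x + 2).

m_A(x) = (x - 5)^3(x + 2)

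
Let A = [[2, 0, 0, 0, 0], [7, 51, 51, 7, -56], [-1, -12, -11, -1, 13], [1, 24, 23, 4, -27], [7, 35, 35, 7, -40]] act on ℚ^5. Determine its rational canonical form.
R = [[2, 0, 0, 0, 0], [0, 0, 0, 0, 16], [0, 1, 0, 0, -16], [0, 0, 1, 0, 0], [0, 0, 0, 1, 4]]

The invariant factors of A (the non-unit diagonal entries of the Smith normal form of xI - A over ℚ[x]) are x - 2, (x - 2)^3(x + 2), each dividing the next. The characteristic polynomial is their product, (x - 2)^4(x + 2).

The rational canonical form is the block-diagonal matrix of companion matrices C(f_i):
R = [[2, 0, 0, 0, 0], [0, 0, 0, 0, 16], [0, 1, 0, 0, -16], [0, 0, 1, 0, 0], [0, 0, 0, 1, 4]].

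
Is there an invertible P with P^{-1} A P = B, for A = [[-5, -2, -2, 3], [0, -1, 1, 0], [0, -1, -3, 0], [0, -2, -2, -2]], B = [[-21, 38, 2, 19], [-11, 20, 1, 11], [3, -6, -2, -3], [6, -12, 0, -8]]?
Yes.

Two matrices over a field are similar if and only if they have the same invariant factors.

Both A and B have characteristic polynomial (x + 2)^3(x + 5) and minimal polynomial (x + 2)^2(x + 5). Computing further, both have invariant factors x + 2, (x + 2)^2(x + 5). Hence A and B are similar.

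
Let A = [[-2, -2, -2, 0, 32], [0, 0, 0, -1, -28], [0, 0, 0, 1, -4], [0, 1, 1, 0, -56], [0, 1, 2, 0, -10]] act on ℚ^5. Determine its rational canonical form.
R = [[-2, 0, 0, 0, 0], [0, 0, 0, 0, -32], [0, 1, 0, 0, -56], [0, 0, 1, 0, -36], [0, 0, 0, 1, -10]]

The invariant factors of A (the non-unit diagonal entries of the Smith normal form of xI - A over ℚ[x]) are x + 2, (x + 2)^3(x + 4), each dividing the next. The characteristic polynomial is their product, (x + 2)^4(x + 4).

The rational canonical form is the block-diagonal matrix of companion matrices C(f_i):
R = [[-2, 0, 0, 0, 0], [0, 0, 0, 0, -32], [0, 1, 0, 0, -56], [0, 0, 1, 0, -36], [0, 0, 0, 1, -10]].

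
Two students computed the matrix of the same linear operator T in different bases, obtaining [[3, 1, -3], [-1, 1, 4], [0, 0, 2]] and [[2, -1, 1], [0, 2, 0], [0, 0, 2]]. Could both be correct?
Both have characteristic polynomial (x - 2)^3, but the minimal polynomial of A is (x - 2)^3 while the minimal polynomial of B is (x - 2)^2. The minimal polynomial is a similarity invariant, so A and B are not similar.

No.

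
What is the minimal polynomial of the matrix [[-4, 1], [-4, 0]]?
The characteristic polynomial factors as (x + 2)^2. The minimal polynomial is ∏(x - λ)^{k_λ} where k_λ is the size of the largest Jordan block at λ.

For λ = -2: rank(A + 2I) = 1, and the largest Jordan block has size 2 (the smallest k with rank((A + 2I)^k) = rank((A + 2I)^(k+1))).

So m_A(x) = (x + 2)^2.

m_A(x) = (x + 2)^2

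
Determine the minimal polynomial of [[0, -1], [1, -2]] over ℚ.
The characteristic polynomial factors as (x + 1)^2. The minimal polynomial is ∏(x - λ)^{k_λ} where k_λ is the size of the largest Jordan block at λ.

For λ = -1: rank(A + I) = 1, and the largest Jordan block has size 2 (the smallest k with rank((A + I)^k) = rank((A + I)^(k+1))).

So m_A(x) = (x + 1)^2.

m_A(x) = (x + 1)^2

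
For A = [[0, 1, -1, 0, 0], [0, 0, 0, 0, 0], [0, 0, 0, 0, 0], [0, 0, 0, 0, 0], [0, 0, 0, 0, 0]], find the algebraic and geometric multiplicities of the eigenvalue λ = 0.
The characteristic polynomial is x^5, so the factor x appears with exponent 5: the algebraic multiplicity is 5.

rank(A) = 1, so the eigenspace has dimension 5 - 1 = 4: the geometric multiplicity is 4.

Since 4 < 5, A is not diagonalizable.

algebraic multiplicity 5, geometric multiplicity 4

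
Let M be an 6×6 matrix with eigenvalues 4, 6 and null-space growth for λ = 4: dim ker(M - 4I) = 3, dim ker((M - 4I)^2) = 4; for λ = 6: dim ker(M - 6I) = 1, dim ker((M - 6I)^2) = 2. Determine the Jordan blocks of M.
λ = 4: successive nullity increments [3, 1] count blocks of size ≥ k; block sizes are [2, 1, 1].
λ = 6: successive nullity increments [1, 1] count blocks of size ≥ k; block sizes are [2].

Jordan blocks: (4, 2), (4, 1), (4, 1), (6, 2)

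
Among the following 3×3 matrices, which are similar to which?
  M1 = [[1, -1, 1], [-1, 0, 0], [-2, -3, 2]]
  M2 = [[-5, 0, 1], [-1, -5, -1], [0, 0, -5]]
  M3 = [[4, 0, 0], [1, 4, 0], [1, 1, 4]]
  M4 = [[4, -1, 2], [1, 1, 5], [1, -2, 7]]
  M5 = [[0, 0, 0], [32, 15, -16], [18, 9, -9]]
4 classes: {M1}, {M2}, {M3, M4}, {M5}

Characteristic polynomials: χ_{M1} = (x - 1)^3, χ_{M2} = (x + 5)^3, χ_{M3} = (x - 4)^3, χ_{M4} = (x - 4)^3, χ_{M5} = x(x - 3)^2.

{M1}: invariant factors (x - 1)^3.

{M2}: invariant factors (x + 5)^3.

{M3, M4}: invariant factors (x - 4)^3.

{M5}: invariant factors x(x - 3)^2.

Matrices are similar if and only if their invariant-factor lists agree; the partition into similarity classes is {M1}, {M2}, {M3, M4}, {M5}.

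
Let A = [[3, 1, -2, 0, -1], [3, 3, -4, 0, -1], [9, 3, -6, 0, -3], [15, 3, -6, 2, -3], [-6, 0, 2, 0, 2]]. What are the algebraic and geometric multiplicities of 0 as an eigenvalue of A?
algebraic multiplicity 3, geometric multiplicity 2

The characteristic polynomial is x^3(x - 2)^2, so the factor x appears with exponent 3: the algebraic multiplicity is 3.

rank(A) = 3, so the eigenspace has dimension 5 - 3 = 2: the geometric multiplicity is 2.

Since 2 < 3, A is not diagonalizable.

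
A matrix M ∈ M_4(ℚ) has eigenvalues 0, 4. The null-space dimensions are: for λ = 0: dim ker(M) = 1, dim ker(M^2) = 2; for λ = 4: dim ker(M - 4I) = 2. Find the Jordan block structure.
Jordan blocks: (0, 2), (4, 1), (4, 1)

λ = 0: successive nullity increments [1, 1] count blocks of size ≥ k; block sizes are [2].
λ = 4: successive nullity increments [2] count blocks of size ≥ k; block sizes are [1, 1].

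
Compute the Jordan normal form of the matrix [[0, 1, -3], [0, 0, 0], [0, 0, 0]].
The characteristic polynomial is det(xI - A) = x^3, so the eigenvalues are 0 (algebraic multiplicity 3).

For λ = 0: rank(A) = 1, rank(A^2) = 0. The eigenspace has dimension 3 - 1 = 2, so there are 2 Jordan blocks; the rank sequence gives block sizes [2, 1].

Assembling the blocks gives the Jordan form J above.

J = [[0, 1, 0], [0, 0, 0], [0, 0, 0]]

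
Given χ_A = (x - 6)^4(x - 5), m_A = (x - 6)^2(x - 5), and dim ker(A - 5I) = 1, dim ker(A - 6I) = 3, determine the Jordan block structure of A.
Jordan blocks: (5, 1), (6, 2), (6, 1), (6, 1)

λ = 5: algebraic multiplicity 1 (exponent in χ_A), largest block size 1 (exponent in m_A), 1 block (geometric multiplicity). This forces block sizes [1].
λ = 6: algebraic multiplicity 4 (exponent in χ_A), largest block size 2 (exponent in m_A), 3 blocks (geometric multiplicity). These force block sizes [2, 1, 1].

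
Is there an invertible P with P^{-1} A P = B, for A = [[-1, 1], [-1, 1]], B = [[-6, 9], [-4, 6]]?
Yes.

Two matrices over a field are similar if and only if they have the same invariant factors.

Both A and B have characteristic polynomial x^2 and minimal polynomial x^2. Computing further, both have invariant factors x^2. Hence A and B are similar.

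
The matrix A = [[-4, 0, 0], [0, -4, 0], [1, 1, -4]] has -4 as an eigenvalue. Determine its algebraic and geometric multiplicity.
algebraic multiplicity 3, geometric multiplicity 2

The characteristic polynomial is (x + 4)^3, so the factor x + 4 appears with exponent 3: the algebraic multiplicity is 3.

rank(A + 4I) = 1, so the eigenspace has dimension 3 - 1 = 2: the geometric multiplicity is 2.

Since 2 < 3, A is not diagonalizable.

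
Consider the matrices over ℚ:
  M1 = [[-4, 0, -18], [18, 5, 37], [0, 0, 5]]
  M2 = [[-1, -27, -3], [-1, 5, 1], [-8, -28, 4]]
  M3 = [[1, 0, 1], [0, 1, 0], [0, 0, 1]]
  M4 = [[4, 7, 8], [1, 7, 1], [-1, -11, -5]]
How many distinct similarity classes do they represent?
3 classes: {M1, M4}, {M2}, {M3}

Characteristic polynomials: χ_{M1} = (x - 5)^2(x + 4), χ_{M2} = (x - 6)^2(x + 4), χ_{M3} = (x - 1)^3, χ_{M4} = (x - 5)^2(x + 4).

{M1, M4}: invariant factors (x - 5)^2(x + 4).

{M2}: invariant factors (x - 6)^2(x + 4).

{M3}: invariant factors x - 1, (x - 1)^2.

Matrices are similar if and only if their invariant-factor lists agree; the partition into similarity classes is {M1, M4}, {M2}, {M3}.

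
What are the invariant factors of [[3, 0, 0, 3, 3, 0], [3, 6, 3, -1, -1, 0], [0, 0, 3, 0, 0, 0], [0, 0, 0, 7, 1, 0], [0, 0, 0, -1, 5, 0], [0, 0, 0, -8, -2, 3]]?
x - 3, (x - 6)(x - 3), (x - 6)^2(x - 3)

The Jordan structure of A has elementary divisors (x - 3), (x - 3), (x - 3), (x - 6)^2, (x - 6). Arranging the block sizes at each eigenvalue in decreasing order and taking row products gives the invariant factors.

Invariant factors (smallest first, each dividing the next): x - 3, (x - 6)(x - 3), (x - 6)^2(x - 3).

Check: the last factor (x - 6)^2(x - 3) is the minimal polynomial, and the product (x - 6)^3(x - 3)^3 is the characteristic polynomial.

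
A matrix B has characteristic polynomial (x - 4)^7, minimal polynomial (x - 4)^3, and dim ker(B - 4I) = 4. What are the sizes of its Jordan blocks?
Jordan blocks: (4, 3), (4, 2), (4, 1), (4, 1)

λ = 4: algebraic multiplicity 7 (exponent in χ_B), largest block size 3 (exponent in m_B), 4 blocks (geometric multiplicity). These force block sizes [3, 2, 1, 1].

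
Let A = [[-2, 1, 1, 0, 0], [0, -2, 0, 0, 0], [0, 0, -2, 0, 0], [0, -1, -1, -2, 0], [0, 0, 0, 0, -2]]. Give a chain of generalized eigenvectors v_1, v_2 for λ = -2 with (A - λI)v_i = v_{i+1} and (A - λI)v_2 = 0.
We seek v_1 ∈ ker((A + 2I)^2) \ ker(A + 2I), then set v_{i+1} = (A + 2I) v_i.

One such chain is v_1 = [[0, 1, 0, 0, -2]]^T, v_2 = [[1, 0, 0, -1, 0]]^T. Check: (A + 2I) v_2 = [[0, 0, 0, 0, 0]]^T = 0.

v_1 = [[0, 1, 0, 0, -2]]^T, v_2 = [[1, 0, 0, -1, 0]]^T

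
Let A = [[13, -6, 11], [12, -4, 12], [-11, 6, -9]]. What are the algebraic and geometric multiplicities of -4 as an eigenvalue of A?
algebraic multiplicity 1, geometric multiplicity 1

The characteristic polynomial is (x - 2)^2(x + 4), so the factor x + 4 appears with exponent 1: the algebraic multiplicity is 1.

rank(A + 4I) = 2, so the eigenspace has dimension 3 - 2 = 1: the geometric multiplicity is 1.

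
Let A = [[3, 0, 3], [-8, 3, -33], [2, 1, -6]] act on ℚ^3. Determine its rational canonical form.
The invariant factors of A (the non-unit diagonal entries of the Smith normal form of xI - A over ℚ[x]) are x^3 - 3, each dividing the next. The characteristic polynomial is their product, x^3 - 3.

The rational canonical form is the block-diagonal matrix of companion matrices C(f_i):
R = [[0, 0, 3], [1, 0, 0], [0, 1, 0]].

Note the characteristic polynomial does not split into linear factors over ℚ, so A has no Jordan form over ℚ; the rational canonical form exists over any field.

R = [[0, 0, 3], [1, 0, 0], [0, 1, 0]]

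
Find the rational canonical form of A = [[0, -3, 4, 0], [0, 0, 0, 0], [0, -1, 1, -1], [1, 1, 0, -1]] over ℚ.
R = [[0, 0, 0, 0], [1, 0, 0, -4], [0, 1, 0, 1], [0, 0, 1, 0]]

The invariant factors of A (the non-unit diagonal entries of the Smith normal form of xI - A over ℚ[x]) are x(x^3 - x + 4), each dividing the next. The characteristic polynomial is their product, x(x^3 - x + 4).

The rational canonical form is the block-diagonal matrix of companion matrices C(f_i):
R = [[0, 0, 0, 0], [1, 0, 0, -4], [0, 1, 0, 1], [0, 0, 1, 0]].

Note the characteristic polynomial does not split into linear factors over ℚ, so A has no Jordan form over ℚ; the rational canonical form exists over any field.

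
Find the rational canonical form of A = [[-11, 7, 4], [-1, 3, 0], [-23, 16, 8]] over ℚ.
R = [[0, 0, 4], [1, 0, -2], [0, 1, 0]]

The invariant factors of A (the non-unit diagonal entries of the Smith normal form of xI - A over ℚ[x]) are x^3 + 2x - 4, each dividing the next. The characteristic polynomial is their product, x^3 + 2x - 4.

The rational canonical form is the block-diagonal matrix of companion matrices C(f_i):
R = [[0, 0, 4], [1, 0, -2], [0, 1, 0]].

Note the characteristic polynomial does not split into linear factors over ℚ, so A has no Jordan form over ℚ; the rational canonical form exists over any field.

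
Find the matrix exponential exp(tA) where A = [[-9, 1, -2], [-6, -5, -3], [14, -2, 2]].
e^{tA} = [[(2*t - 2*e^{3*t} + 3)*e^{-5*t}, t*e^{-5*t}, (t - e^{3*t} + 1)*e^{-5*t}], [2*(1 - e^{3*t})*e^{-5*t}, e^{-5*t}, (1 - e^{3*t})*e^{-5*t}], [2*(-2*t + 3*e^{3*t} - 3)*e^{-5*t}, -2*t*e^{-5*t}, (-2*t + 3*e^{3*t} - 2)*e^{-5*t}]]

A has Jordan form J = [[-5, 1, 0], [0, -5, 0], [0, 0, -2]] with A = PJP^{-1}, so e^{tA} = P e^{tJ} P^{-1}.

For a Jordan block J_k(λ), e^{tJ_k(λ)} = e^{λt} · (I + tN + t^2 N^2/2! + ... + t^{k-1} N^{k-1}/(k-1)!) where N is the nilpotent superdiagonal part.

Assembling the blocks and conjugating back gives the entries of e^{tA} as shown above.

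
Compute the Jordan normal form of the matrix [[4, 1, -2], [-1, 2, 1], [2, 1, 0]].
J = [[2, 1, 0], [0, 2, 1], [0, 0, 2]]

The characteristic polynomial is det(xI - A) = (x - 2)^3, so the eigenvalues are 2 (algebraic multiplicity 3).

For λ = 2: rank(A - 2I) = 2, rank((A - 2I)^2) = 1, rank((A - 2I)^3) = 0. The eigenspace has dimension 3 - 2 = 1, so there is 1 Jordan block; the rank sequence gives block sizes [3].

Assembling the blocks gives the Jordan form J above.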